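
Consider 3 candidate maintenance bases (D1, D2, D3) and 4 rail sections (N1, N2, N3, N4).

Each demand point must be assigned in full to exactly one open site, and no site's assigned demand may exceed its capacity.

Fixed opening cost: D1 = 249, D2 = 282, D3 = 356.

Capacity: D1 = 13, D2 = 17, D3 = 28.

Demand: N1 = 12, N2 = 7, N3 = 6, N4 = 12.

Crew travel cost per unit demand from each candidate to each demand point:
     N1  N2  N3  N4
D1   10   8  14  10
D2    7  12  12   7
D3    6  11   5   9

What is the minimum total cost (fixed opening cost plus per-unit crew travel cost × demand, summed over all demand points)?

901

Open {D2, D3}; cheapest assignment that respects the capacities:
  D2 (cap 17, load 12): N4 — cost 12×7 = 84
  D3 (cap 28, load 25): N1, N2, N3 — cost 12×6 + 7×11 + 6×5 = 179
  Shipping 263, fixed 638 → total 901.
  Any other capacity-feasible assignment to {D2, D3} ships for at least 263.
Compare {D1, D3}: its best feasible assignment gives total 904.
Compare {D1, D2, D3}: its best feasible assignment gives total 1129.
Every other set of open sites that can feasibly serve all demand totals ≥ 904 even under its best assignment. Minimum: 901.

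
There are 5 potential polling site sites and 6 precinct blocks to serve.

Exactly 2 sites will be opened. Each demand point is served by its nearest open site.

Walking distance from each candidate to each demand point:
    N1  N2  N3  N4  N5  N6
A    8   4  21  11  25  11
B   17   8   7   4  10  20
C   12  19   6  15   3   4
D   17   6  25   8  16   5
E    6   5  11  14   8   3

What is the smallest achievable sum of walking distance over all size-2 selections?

Open {B, E}.
  N1→E 6, N2→E 5, N3→B 7, N4→B 4, N5→E 8, N6→E 3  ⇒ total 33.
Compare {A, C}: total 36.
Compare {B, C}: total 37.
No size-2 selection does better; minimum is 33.

33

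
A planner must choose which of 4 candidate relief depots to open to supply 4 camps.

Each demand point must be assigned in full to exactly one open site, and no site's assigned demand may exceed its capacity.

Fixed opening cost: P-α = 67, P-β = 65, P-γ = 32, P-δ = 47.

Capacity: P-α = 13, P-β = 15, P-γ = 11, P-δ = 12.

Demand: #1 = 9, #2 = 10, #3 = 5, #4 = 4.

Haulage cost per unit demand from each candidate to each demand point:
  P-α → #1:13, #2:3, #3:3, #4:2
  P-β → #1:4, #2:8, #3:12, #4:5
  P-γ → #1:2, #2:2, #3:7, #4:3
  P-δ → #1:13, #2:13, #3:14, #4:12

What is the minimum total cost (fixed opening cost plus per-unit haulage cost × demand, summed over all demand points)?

Open {P-α, P-β, P-γ}; cheapest assignment that respects the capacities:
  P-α (cap 13, load 9): #3, #4 — cost 5×3 + 4×2 = 23
  P-β (cap 15, load 9): #1 — cost 9×4 = 36
  P-γ (cap 11, load 10): #2 — cost 10×2 = 20
  Shipping 79, fixed 164 → total 243.
  Any other capacity-feasible assignment to {P-α, P-β, P-γ} ships for at least 79.
Compare {P-β, P-γ, P-δ}: its best feasible assignment gives total 290.
Compare {P-α, P-β, P-γ, P-δ}: its best feasible assignment gives total 290.
Every other set of open sites that can feasibly serve all demand totals ≥ 290 even under its best assignment. Minimum: 243.

243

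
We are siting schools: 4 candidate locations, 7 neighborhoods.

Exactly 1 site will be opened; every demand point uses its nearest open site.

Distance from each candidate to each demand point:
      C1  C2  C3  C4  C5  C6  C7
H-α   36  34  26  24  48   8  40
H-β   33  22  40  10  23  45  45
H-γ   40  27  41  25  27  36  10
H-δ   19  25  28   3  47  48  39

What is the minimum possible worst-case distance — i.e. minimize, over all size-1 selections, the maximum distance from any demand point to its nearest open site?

Open {H-γ}.
  Farthest demand point is C3 at distance 41 (to H-γ); all others are ≤ 41.
With {H-β} the worst case is 45.
With {H-α} the worst case is 48.
No size-1 selection achieves below 41.

41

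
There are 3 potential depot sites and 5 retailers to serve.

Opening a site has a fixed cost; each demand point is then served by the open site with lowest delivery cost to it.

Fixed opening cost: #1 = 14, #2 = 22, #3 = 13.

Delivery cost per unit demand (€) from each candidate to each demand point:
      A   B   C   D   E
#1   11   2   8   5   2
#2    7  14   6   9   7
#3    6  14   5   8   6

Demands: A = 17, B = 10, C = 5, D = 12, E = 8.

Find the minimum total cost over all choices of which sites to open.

Open {#1, #3}: assign each demand point to its cheapest open site.
  A→#3 17×6=102, B→#1 10×2=20, C→#3 5×5=25, D→#1 12×5=60, E→#1 8×2=16
  delivery cost 223, fixed 27 → total 250.
Compare {#1, #2, #3}: delivery cost 223 + fixed 49 = 272.
Compare {#1, #2}: delivery cost 245 + fixed 36 = 281.
Compare {#1}: delivery cost 323 + fixed 14 = 337.
All other subsets cost ≥ 272. Minimum total cost: 250.

250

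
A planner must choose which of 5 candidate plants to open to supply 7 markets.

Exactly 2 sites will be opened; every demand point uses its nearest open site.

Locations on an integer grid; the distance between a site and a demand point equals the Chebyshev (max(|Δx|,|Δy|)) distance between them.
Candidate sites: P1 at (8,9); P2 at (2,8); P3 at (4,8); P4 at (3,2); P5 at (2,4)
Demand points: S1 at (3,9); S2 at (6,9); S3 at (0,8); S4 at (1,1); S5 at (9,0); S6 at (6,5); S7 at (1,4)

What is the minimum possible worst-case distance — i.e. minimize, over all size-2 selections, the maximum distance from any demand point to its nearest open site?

6

Open {P1, P4}.
  Farthest demand point is S3 at distance 6 (to P4); all others are ≤ 6.
With {P2, P4} the worst case is 6.
With {P3, P4} the worst case is 6.
No size-2 selection achieves below 6.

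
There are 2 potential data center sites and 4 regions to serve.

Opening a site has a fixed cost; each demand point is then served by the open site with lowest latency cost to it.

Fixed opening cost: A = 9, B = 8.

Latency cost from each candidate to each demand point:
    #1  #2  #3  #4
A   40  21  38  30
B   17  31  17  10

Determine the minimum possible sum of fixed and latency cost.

Open {A, B}: assign each demand point to its cheapest open site.
  #1→B 17, #2→A 21, #3→B 17, #4→B 10
  latency cost 65, fixed 17 → total 82.
Compare {B}: latency cost 75 + fixed 8 = 83.
Compare {A}: latency cost 129 + fixed 9 = 138.

82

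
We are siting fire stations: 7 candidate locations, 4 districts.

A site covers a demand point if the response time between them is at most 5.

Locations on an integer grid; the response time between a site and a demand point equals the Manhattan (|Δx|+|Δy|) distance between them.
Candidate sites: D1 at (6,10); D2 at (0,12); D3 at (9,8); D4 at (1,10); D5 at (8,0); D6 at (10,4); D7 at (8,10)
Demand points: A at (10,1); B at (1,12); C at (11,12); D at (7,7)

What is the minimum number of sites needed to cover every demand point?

Coverage sets (demand points within 5 of each site):
  D1: {D}
  D2: {B}
  D3: {D}
  D4: {B}
  D5: {A}
  D6: {A}
  D7: {C, D}
No 2 sites suffice: every size-2 union leaves at least one demand point uncovered.
But {D2, D5, D7} covers everything, so the minimum is 3.

3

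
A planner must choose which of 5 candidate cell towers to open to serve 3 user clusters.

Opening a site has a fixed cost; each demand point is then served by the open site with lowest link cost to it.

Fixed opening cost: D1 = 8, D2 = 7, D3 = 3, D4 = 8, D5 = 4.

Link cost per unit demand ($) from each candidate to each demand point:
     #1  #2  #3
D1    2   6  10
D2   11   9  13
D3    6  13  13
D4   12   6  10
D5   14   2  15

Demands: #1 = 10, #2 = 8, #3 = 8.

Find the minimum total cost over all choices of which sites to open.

Open {D1, D5}: assign each demand point to its cheapest open site.
  #1→D1 10×2=20, #2→D5 8×2=16, #3→D1 8×10=80
  link cost 116, fixed 12 → total 128.
Compare {D1, D3, D5}: link cost 116 + fixed 15 = 131.
Compare {D1, D2, D5}: link cost 116 + fixed 19 = 135.
Compare {D1, D4, D5}: link cost 116 + fixed 20 = 136.
All other subsets cost ≥ 131. Minimum total cost: 128.

128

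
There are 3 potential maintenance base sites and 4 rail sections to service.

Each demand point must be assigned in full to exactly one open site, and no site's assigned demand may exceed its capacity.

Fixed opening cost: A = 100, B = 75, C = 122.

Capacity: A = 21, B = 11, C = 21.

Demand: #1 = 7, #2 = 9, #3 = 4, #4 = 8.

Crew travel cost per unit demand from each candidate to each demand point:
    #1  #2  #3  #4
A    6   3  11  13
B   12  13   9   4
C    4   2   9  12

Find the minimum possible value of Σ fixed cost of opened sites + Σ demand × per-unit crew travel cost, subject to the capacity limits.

Open {B, C}; cheapest assignment that respects the capacities:
  B (cap 11, load 8): #4 — cost 8×4 = 32
  C (cap 21, load 20): #1, #2, #3 — cost 7×4 + 9×2 + 4×9 = 82
  Shipping 114, fixed 197 → total 311.
  Any other capacity-feasible assignment to {B, C} ships for at least 114.
Compare {A, B}: its best feasible assignment gives total 320.
Compare {A, C}: its best feasible assignment gives total 408.
Every other set of open sites that can feasibly serve all demand totals ≥ 320 even under its best assignment. Minimum: 311.

311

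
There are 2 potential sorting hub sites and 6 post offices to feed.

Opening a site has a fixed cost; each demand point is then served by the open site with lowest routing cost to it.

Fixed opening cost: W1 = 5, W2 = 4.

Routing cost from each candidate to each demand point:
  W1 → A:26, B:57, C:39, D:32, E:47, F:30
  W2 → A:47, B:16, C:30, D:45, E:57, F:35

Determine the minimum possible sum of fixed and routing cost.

190

Open {W1, W2}: assign each demand point to its cheapest open site.
  A→W1 26, B→W2 16, C→W2 30, D→W1 32, E→W1 47, F→W1 30
  routing cost 181, fixed 9 → total 190.
Compare {W2}: routing cost 230 + fixed 4 = 234.
Compare {W1}: routing cost 231 + fixed 5 = 236.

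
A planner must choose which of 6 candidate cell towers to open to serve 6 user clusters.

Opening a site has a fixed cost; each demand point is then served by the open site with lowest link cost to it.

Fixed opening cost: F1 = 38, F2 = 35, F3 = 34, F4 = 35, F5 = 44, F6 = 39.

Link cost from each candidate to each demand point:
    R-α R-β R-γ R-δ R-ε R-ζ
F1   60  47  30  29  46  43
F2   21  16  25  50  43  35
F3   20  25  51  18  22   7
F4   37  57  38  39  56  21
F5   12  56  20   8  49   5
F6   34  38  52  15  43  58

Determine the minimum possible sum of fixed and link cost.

170

Open {F3, F5}: assign each demand point to its cheapest open site.
  R-α→F5 12, R-β→F3 25, R-γ→F5 20, R-δ→F5 8, R-ε→F3 22, R-ζ→F5 5
  link cost 92, fixed 78 → total 170.
Compare {F3}: link cost 143 + fixed 34 = 177.
Compare {F2, F3}: link cost 108 + fixed 69 = 177.
Compare {F2, F5}: link cost 104 + fixed 79 = 183.
All other subsets cost ≥ 177. Minimum total cost: 170.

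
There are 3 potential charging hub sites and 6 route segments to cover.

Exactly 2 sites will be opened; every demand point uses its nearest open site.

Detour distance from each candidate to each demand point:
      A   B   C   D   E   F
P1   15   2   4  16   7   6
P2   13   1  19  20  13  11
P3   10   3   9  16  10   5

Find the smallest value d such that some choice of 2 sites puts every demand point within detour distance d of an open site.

16

Open {P1, P2}.
  Farthest demand point is D at detour distance 16 (to P1); all others are ≤ 16.
With {P1, P3} the worst case is 16.
With {P2, P3} the worst case is 16.
No size-2 selection achieves below 16.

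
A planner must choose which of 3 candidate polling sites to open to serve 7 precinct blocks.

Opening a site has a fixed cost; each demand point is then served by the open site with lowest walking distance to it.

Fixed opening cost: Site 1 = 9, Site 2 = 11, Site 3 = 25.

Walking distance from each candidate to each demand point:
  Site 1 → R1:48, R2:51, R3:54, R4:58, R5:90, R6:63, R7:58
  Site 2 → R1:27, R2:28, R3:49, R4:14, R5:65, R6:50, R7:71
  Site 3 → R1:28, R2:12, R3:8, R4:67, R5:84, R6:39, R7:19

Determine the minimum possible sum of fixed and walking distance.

Open {Site 2, Site 3}: assign each demand point to its cheapest open site.
  R1→Site 2 27, R2→Site 3 12, R3→Site 3 8, R4→Site 2 14, R5→Site 2 65, R6→Site 3 39, R7→Site 3 19
  walking distance 184, fixed 36 → total 220.
Compare {Site 1, Site 2, Site 3}: walking distance 184 + fixed 45 = 229.
Compare {Site 3}: walking distance 257 + fixed 25 = 282.
Compare {Site 1, Site 3}: walking distance 248 + fixed 34 = 282.
All other subsets cost ≥ 229. Minimum total cost: 220.

220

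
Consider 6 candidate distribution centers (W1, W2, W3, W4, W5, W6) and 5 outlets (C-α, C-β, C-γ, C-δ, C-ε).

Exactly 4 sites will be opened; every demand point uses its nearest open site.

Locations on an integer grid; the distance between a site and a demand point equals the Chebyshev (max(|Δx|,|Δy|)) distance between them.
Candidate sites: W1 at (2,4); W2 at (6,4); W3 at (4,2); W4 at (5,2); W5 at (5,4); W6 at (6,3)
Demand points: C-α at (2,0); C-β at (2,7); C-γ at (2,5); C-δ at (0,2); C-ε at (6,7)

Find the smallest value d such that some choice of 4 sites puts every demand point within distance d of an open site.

3

Open {W1, W2, W3, W4}.
  Farthest demand point is C-β at distance 3 (to W1); all others are ≤ 3.
With {W1, W2, W3, W5} the worst case is 3.
With {W1, W2, W3, W6} the worst case is 3.
No size-4 selection achieves below 3.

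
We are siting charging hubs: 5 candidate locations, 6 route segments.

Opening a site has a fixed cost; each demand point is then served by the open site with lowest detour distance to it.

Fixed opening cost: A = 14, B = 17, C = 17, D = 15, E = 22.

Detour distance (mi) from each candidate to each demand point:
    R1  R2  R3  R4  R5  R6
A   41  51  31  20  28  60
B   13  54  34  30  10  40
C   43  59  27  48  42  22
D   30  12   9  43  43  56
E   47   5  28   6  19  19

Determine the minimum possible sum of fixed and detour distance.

116

Open {B, D, E}: assign each demand point to its cheapest open site.
  R1→B 13, R2→E 5, R3→D 9, R4→E 6, R5→B 10, R6→E 19
  detour distance 62, fixed 54 → total 116.
Compare {B, E}: detour distance 81 + fixed 39 = 120.
Compare {D, E}: detour distance 88 + fixed 37 = 125.
Compare {A, B, D, E}: detour distance 62 + fixed 68 = 130.
All other subsets cost ≥ 120. Minimum total cost: 116.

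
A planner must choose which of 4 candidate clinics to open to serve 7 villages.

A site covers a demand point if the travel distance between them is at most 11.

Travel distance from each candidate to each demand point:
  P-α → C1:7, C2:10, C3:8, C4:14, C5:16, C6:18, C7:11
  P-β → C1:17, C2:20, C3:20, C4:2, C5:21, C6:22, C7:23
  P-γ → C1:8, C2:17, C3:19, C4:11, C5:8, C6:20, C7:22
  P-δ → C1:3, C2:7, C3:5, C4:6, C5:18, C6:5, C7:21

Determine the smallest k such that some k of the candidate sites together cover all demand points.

3

Coverage sets (demand points within 11 of each site):
  P-α: {C1, C2, C3, C7}
  P-β: {C4}
  P-γ: {C1, C4, C5}
  P-δ: {C1, C2, C3, C4, C6}
No 2 sites suffice: every size-2 union leaves at least one demand point uncovered.
But {P-α, P-γ, P-δ} covers everything, so the minimum is 3.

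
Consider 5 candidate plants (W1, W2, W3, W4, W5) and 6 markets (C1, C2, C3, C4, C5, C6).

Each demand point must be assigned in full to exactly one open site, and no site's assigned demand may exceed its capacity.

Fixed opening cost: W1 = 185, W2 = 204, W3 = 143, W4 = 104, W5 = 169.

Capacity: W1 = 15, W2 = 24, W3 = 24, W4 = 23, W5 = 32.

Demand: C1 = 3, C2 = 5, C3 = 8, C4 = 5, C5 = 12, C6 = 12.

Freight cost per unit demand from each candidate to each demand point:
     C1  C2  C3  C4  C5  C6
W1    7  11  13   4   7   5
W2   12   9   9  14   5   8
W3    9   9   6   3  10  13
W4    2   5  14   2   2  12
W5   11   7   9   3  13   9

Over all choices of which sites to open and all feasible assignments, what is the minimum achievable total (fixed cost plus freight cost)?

523

Open {W4, W5}; cheapest assignment that respects the capacities:
  W4 (cap 23, load 20): C1, C2, C5 — cost 3×2 + 5×5 + 12×2 = 55
  W5 (cap 32, load 25): C3, C4, C6 — cost 8×9 + 5×3 + 12×9 = 195
  Shipping 250, fixed 273 → total 523.
  Any other capacity-feasible assignment to {W4, W5} ships for at least 250.
Compare {W3, W4}: its best feasible assignment gives total 537.
Compare {W2, W4}: its best feasible assignment gives total 571.
Every other set of open sites that can feasibly serve all demand totals ≥ 537 even under its best assignment. Minimum: 523.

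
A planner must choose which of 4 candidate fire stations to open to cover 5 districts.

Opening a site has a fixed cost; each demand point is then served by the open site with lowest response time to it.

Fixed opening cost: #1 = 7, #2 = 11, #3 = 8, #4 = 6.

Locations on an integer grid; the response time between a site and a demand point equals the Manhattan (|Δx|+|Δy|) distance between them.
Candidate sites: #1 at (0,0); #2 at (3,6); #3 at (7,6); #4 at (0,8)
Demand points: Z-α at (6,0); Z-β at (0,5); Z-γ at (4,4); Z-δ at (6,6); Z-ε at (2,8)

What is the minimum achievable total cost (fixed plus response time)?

32

Open {#3, #4}: assign each demand point to its cheapest open site.
  Z-α→#3 7, Z-β→#4 3, Z-γ→#3 5, Z-δ→#3 1, Z-ε→#4 2
  response time 18, fixed 14 → total 32.
Compare {#2}: response time 22 + fixed 11 = 33.
Compare {#3}: response time 28 + fixed 8 = 36.
Compare {#1, #2}: response time 19 + fixed 18 = 37.
All other subsets cost ≥ 33. Minimum total cost: 32.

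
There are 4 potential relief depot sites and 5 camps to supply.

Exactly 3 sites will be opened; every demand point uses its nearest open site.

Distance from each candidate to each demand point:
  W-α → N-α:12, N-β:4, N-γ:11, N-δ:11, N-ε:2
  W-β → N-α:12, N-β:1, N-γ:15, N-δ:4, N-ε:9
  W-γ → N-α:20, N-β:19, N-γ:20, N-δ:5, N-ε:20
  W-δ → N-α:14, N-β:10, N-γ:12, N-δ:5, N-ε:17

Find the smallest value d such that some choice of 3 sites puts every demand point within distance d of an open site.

Open {W-α, W-β, W-γ}.
  Farthest demand point is N-α at distance 12 (to W-α); all others are ≤ 12.
With {W-α, W-β, W-δ} the worst case is 12.
With {W-α, W-γ, W-δ} the worst case is 12.
No size-3 selection achieves below 12.

12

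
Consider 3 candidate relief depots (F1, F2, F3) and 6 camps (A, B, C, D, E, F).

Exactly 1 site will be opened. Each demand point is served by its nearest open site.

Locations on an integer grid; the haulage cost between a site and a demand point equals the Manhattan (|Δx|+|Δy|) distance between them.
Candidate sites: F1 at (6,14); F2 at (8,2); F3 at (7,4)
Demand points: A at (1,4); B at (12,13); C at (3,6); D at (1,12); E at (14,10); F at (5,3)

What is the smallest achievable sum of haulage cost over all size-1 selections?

Open {F3}.
  A→F3 6, B→F3 14, C→F3 6, D→F3 14, E→F3 13, F→F3 3  ⇒ total 56.
Compare {F1}: total 64.
Compare {F2}: total 68.

56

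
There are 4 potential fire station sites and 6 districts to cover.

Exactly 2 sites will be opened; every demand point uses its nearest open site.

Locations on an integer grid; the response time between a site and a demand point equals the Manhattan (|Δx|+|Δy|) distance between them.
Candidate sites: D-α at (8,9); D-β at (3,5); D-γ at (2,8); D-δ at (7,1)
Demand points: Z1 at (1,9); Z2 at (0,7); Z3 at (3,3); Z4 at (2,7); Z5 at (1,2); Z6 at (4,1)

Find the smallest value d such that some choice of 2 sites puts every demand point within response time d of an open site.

Open {D-β, D-γ}.
  Farthest demand point is Z5 at response time 5 (to D-β); all others are ≤ 5.
With {D-α, D-β} the worst case is 6.
With {D-β, D-δ} the worst case is 6.
No size-2 selection achieves below 5.

5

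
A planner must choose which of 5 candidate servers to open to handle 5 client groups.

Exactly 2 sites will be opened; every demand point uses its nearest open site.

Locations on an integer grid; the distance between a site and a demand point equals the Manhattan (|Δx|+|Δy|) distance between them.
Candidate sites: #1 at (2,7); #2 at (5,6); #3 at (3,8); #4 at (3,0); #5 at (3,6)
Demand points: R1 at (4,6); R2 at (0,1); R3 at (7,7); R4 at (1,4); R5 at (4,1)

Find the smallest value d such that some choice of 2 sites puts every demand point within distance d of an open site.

5

Open {#1, #4}.
  Farthest demand point is R3 at distance 5 (to #1); all others are ≤ 5.
With {#4, #5} the worst case is 5.
With {#2, #4} the worst case is 6.
No size-2 selection achieves below 5.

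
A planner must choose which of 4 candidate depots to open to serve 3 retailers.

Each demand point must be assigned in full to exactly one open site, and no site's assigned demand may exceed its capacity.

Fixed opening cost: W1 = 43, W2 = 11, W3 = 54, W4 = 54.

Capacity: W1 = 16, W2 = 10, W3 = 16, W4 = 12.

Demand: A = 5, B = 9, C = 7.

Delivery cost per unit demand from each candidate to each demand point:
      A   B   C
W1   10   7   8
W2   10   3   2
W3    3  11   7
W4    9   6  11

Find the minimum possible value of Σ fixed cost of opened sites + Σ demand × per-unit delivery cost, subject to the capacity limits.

156

Open {W2, W3}; cheapest assignment that respects the capacities:
  W2 (cap 10, load 9): B — cost 9×3 = 27
  W3 (cap 16, load 12): A, C — cost 5×3 + 7×7 = 64
  Shipping 91, fixed 65 → total 156.
  Any other capacity-feasible assignment to {W2, W3} ships for at least 91.
Compare {W1, W2}: its best feasible assignment gives total 181.
Compare {W1, W2, W3}: its best feasible assignment gives total 199.
Every other set of open sites that can feasibly serve all demand totals ≥ 181 even under its best assignment. Minimum: 156.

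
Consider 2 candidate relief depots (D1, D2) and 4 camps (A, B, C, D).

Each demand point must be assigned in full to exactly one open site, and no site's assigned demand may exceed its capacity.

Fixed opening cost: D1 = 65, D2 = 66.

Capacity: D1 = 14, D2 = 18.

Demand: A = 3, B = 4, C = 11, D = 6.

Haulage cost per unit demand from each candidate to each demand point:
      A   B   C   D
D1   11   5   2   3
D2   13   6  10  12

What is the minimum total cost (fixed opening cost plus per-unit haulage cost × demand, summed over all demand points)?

Open {D1, D2}; cheapest assignment that respects the capacities:
  D1 (cap 14, load 14): A, C — cost 3×11 + 11×2 = 55
  D2 (cap 18, load 10): B, D — cost 4×6 + 6×12 = 96
  Shipping 151, fixed 131 → total 282.
  Any other capacity-feasible assignment to {D1, D2} ships for at least 151.
Total demand is 24 and no other set of sites has combined capacity ≥ 24, so {D1, D2} is the only feasible choice of open sites. Minimum: 282.

282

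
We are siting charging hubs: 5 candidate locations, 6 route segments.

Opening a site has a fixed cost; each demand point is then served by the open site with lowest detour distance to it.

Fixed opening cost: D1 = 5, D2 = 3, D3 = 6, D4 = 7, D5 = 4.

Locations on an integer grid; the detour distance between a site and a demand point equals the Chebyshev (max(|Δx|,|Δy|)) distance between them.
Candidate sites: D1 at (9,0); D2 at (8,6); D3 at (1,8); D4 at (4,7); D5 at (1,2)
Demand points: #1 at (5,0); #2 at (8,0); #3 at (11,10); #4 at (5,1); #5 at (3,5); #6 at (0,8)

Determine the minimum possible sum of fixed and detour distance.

31

Open {D1, D2, D3}: assign each demand point to its cheapest open site.
  #1→D1 4, #2→D1 1, #3→D2 4, #4→D1 4, #5→D3 3, #6→D3 1
  detour distance 17, fixed 14 → total 31.
Compare {D1, D2}: detour distance 26 + fixed 8 = 34.
Compare {D1, D3}: detour distance 23 + fixed 11 = 34.
Compare {D1, D4}: detour distance 22 + fixed 12 = 34.
All other subsets cost ≥ 34. Minimum total cost: 31.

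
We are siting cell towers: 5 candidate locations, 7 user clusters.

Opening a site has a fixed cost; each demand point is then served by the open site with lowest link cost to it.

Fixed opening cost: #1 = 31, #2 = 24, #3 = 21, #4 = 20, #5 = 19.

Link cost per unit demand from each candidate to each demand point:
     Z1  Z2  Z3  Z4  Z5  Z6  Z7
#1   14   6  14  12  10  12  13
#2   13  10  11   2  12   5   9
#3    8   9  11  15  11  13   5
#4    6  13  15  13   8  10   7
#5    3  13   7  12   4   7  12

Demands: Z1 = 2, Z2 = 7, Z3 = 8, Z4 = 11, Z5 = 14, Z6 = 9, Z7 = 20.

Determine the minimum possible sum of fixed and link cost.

Open {#2, #3, #5}: assign each demand point to its cheapest open site.
  Z1→#5 2×3=6, Z2→#3 7×9=63, Z3→#5 8×7=56, Z4→#2 11×2=22, Z5→#5 14×4=56, Z6→#2 9×5=45, Z7→#3 20×5=100
  link cost 348, fixed 64 → total 412.
Compare {#1, #2, #3, #5}: link cost 327 + fixed 95 = 422.
Compare {#2, #3, #4, #5}: link cost 348 + fixed 84 = 432.
Compare {#1, #2, #3, #4, #5}: link cost 327 + fixed 115 = 442.
All other subsets cost ≥ 422. Minimum total cost: 412.

412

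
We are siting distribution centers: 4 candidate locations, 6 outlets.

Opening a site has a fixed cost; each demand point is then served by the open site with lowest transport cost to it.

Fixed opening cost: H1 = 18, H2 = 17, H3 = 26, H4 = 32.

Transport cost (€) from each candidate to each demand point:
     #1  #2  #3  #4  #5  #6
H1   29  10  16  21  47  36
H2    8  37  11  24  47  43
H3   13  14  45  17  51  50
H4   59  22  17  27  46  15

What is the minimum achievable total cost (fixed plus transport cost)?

Open {H1, H2}: assign each demand point to its cheapest open site.
  #1→H2 8, #2→H1 10, #3→H2 11, #4→H1 21, #5→H1 47, #6→H1 36
  transport cost 133, fixed 35 → total 168.
Compare {H2, H4}: transport cost 126 + fixed 49 = 175.
Compare {H1}: transport cost 159 + fixed 18 = 177.
Compare {H1, H2, H4}: transport cost 111 + fixed 67 = 178.
All other subsets cost ≥ 175. Minimum total cost: 168.

168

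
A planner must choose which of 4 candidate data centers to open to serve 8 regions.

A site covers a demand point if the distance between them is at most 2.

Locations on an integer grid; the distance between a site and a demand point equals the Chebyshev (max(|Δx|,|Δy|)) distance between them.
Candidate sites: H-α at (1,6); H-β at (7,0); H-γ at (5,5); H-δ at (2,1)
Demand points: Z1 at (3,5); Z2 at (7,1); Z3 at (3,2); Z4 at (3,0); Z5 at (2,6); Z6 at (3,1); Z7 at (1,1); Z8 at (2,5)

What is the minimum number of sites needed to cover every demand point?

Coverage sets (demand points within 2 of each site):
  H-α: {Z1, Z5, Z8}
  H-β: {Z2}
  H-γ: {Z1}
  H-δ: {Z3, Z4, Z6, Z7}
No 2 sites suffice: every size-2 union leaves at least one demand point uncovered.
But {H-α, H-β, H-δ} covers everything, so the minimum is 3.

3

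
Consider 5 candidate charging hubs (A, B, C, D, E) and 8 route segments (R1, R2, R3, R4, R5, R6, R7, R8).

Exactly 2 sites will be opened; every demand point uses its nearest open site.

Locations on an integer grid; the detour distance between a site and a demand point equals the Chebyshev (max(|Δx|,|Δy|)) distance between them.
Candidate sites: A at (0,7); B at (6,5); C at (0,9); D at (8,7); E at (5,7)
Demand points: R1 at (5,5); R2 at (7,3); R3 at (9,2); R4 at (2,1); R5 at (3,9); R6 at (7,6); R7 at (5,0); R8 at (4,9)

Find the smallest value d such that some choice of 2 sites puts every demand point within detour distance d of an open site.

Open {A, B}.
  Farthest demand point is R7 at detour distance 5 (to B); all others are ≤ 5.
With {B, C} the worst case is 5.
With {B, D} the worst case is 5.
No size-2 selection achieves below 5.

5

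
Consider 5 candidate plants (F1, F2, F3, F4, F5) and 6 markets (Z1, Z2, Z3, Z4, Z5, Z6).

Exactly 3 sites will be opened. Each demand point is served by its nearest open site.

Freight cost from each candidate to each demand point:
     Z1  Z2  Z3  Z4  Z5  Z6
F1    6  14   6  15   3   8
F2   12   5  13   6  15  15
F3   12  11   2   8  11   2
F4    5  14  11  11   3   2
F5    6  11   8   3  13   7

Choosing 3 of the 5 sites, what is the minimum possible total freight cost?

Open {F2, F3, F4}.
  Z1→F4 5, Z2→F2 5, Z3→F3 2, Z4→F2 6, Z5→F4 3, Z6→F3 2  ⇒ total 23.
Compare {F1, F2, F3}: total 24.
Compare {F2, F4, F5}: total 26.
No size-3 selection does better; minimum is 23.

23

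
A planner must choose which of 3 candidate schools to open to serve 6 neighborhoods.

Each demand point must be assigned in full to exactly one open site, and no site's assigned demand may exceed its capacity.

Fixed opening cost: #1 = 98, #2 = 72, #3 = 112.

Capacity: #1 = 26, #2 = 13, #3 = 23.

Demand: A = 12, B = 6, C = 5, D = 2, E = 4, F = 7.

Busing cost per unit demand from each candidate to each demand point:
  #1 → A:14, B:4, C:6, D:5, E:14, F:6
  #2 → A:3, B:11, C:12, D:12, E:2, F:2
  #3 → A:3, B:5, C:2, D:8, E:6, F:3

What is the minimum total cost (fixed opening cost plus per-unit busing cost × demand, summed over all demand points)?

306

Open {#2, #3}; cheapest assignment that respects the capacities:
  #2 (cap 13, load 13): D, E, F — cost 2×12 + 4×2 + 7×2 = 46
  #3 (cap 23, load 23): A, B, C — cost 12×3 + 6×5 + 5×2 = 76
  Shipping 122, fixed 184 → total 306.
  Any other capacity-feasible assignment to {#2, #3} ships for at least 122.
Compare {#1, #3}: its best feasible assignment gives total 355.
Compare {#1, #2}: its best feasible assignment gives total 368.
Every other set of open sites that can feasibly serve all demand totals ≥ 355 even under its best assignment. Minimum: 306.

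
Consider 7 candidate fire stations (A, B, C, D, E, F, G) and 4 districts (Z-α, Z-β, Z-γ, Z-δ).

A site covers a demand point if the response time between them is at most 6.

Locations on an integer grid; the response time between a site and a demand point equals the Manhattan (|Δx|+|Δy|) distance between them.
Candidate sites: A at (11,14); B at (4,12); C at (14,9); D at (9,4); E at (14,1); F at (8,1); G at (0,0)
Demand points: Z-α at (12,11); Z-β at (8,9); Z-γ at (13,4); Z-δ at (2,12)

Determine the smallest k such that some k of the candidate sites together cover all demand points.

2

Coverage sets (demand points within 6 of each site):
  A: {Z-α}
  B: {Z-δ}
  C: {Z-α, Z-β, Z-γ}
  D: {Z-β, Z-γ}
  E: {Z-γ}
  F: {}
  G: {}
No single site covers all 4 demand points.
But {B, C} covers everything, so the minimum is 2.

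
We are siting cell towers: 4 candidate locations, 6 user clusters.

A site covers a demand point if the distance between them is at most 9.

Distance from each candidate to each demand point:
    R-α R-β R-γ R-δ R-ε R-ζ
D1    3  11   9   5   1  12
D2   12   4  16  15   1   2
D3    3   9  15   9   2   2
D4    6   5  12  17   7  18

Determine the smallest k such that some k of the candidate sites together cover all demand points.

2

Coverage sets (demand points within 9 of each site):
  D1: {R-α, R-γ, R-δ, R-ε}
  D2: {R-β, R-ε, R-ζ}
  D3: {R-α, R-β, R-δ, R-ε, R-ζ}
  D4: {R-α, R-β, R-ε}
No single site covers all 6 demand points.
But {D1, D2} covers everything, so the minimum is 2.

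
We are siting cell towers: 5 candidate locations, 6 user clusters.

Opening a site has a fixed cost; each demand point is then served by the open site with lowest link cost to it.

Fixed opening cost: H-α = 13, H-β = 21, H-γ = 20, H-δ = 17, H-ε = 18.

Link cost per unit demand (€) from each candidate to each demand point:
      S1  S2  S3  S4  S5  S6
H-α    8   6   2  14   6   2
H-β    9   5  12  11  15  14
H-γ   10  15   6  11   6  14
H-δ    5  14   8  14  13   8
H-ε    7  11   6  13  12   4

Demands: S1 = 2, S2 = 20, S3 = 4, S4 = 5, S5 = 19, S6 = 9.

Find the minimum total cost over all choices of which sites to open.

Open {H-α, H-β}: assign each demand point to its cheapest open site.
  S1→H-α 2×8=16, S2→H-β 20×5=100, S3→H-α 4×2=8, S4→H-β 5×11=55, S5→H-α 19×6=114, S6→H-α 9×2=18
  link cost 311, fixed 34 → total 345.
Compare {H-α, H-β, H-δ}: link cost 305 + fixed 51 = 356.
Compare {H-α}: link cost 346 + fixed 13 = 359.
Compare {H-α, H-β, H-ε}: link cost 309 + fixed 52 = 361.
All other subsets cost ≥ 356. Minimum total cost: 345.

345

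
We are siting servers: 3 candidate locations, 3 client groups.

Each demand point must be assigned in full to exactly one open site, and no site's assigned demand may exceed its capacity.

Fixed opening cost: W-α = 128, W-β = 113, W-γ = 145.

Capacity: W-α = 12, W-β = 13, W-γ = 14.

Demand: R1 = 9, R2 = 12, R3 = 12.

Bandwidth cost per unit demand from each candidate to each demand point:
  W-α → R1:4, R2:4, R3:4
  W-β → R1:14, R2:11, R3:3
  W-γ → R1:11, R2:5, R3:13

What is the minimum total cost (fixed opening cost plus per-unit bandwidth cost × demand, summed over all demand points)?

518

Open {W-α, W-β, W-γ}; cheapest assignment that respects the capacities:
  W-α (cap 12, load 9): R1 — cost 9×4 = 36
  W-β (cap 13, load 12): R3 — cost 12×3 = 36
  W-γ (cap 14, load 12): R2 — cost 12×5 = 60
  Shipping 132, fixed 386 → total 518.
  Any other capacity-feasible assignment to {W-α, W-β, W-γ} ships for at least 132.
Total demand is 33 and no other set of sites has combined capacity ≥ 33, so {W-α, W-β, W-γ} is the only feasible choice of open sites. Minimum: 518.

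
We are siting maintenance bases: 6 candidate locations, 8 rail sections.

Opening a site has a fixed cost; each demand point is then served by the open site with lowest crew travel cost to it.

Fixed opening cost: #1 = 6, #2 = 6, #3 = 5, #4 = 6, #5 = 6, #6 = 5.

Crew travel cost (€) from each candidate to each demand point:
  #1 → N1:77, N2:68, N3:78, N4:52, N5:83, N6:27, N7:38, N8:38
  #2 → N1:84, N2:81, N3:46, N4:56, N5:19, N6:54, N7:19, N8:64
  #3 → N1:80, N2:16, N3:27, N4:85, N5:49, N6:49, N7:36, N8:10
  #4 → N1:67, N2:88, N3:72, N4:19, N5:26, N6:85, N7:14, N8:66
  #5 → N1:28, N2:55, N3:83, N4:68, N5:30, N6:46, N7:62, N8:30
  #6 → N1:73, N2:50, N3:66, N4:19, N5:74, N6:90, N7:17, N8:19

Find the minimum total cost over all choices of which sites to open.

189

Open {#1, #2, #3, #4, #5}: assign each demand point to its cheapest open site.
  N1→#5 28, N2→#3 16, N3→#3 27, N4→#4 19, N5→#2 19, N6→#1 27, N7→#4 14, N8→#3 10
  crew travel cost 160, fixed 29 → total 189.
Compare {#1, #3, #4, #5}: crew travel cost 167 + fixed 23 = 190.
Compare {#1, #2, #3, #5, #6}: crew travel cost 163 + fixed 28 = 191.
Compare {#1, #2, #3, #4, #5, #6}: crew travel cost 160 + fixed 34 = 194.
All other subsets cost ≥ 190. Minimum total cost: 189.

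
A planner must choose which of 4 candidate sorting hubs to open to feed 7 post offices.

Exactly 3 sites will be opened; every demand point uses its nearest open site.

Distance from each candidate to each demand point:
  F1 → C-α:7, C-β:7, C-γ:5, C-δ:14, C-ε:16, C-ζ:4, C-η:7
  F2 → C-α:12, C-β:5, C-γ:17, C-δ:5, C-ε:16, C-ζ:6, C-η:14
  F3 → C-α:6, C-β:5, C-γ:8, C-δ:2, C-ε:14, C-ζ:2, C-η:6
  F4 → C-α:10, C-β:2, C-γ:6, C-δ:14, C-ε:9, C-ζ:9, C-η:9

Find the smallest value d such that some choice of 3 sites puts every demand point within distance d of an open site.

9

Open {F1, F2, F4}.
  Farthest demand point is C-ε at distance 9 (to F4); all others are ≤ 9.
With {F1, F3, F4} the worst case is 9.
With {F2, F3, F4} the worst case is 9.
No size-3 selection achieves below 9.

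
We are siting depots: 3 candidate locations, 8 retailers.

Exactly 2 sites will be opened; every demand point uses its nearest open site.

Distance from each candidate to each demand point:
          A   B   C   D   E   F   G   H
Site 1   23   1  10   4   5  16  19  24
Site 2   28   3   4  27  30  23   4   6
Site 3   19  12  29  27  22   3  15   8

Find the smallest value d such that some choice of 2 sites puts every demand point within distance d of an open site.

19

Open {Site 1, Site 3}.
  Farthest demand point is A at distance 19 (to Site 3); all others are ≤ 19.
With {Site 1, Site 2} the worst case is 23.
With {Site 2, Site 3} the worst case is 27.
No size-2 selection achieves below 19.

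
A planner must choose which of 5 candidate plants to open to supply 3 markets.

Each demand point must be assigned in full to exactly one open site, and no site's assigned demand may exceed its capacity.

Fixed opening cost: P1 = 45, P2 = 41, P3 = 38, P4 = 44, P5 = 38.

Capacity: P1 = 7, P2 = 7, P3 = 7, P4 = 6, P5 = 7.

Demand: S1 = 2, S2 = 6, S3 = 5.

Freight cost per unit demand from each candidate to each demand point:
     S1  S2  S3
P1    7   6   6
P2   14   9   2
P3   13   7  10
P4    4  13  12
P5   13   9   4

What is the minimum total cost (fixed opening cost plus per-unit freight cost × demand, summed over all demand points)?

159

Open {P2, P3}; cheapest assignment that respects the capacities:
  P2 (cap 7, load 7): S1, S3 — cost 2×14 + 5×2 = 38
  P3 (cap 7, load 6): S2 — cost 6×7 = 42
  Shipping 80, fixed 79 → total 159.
  Any other capacity-feasible assignment to {P2, P3} ships for at least 80.
Compare {P1, P2}: its best feasible assignment gives total 160.
Compare {P3, P5}: its best feasible assignment gives total 164.
Every other set of open sites that can feasibly serve all demand totals ≥ 160 even under its best assignment. Minimum: 159.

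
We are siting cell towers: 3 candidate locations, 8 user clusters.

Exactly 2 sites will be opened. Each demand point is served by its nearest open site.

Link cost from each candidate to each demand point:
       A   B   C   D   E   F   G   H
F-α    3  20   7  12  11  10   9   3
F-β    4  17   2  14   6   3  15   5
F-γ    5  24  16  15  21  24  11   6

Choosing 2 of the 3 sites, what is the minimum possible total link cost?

Open {F-α, F-β}.
  A→F-α 3, B→F-β 17, C→F-β 2, D→F-α 12, E→F-β 6, F→F-β 3, G→F-α 9, H→F-α 3  ⇒ total 55.
Compare {F-β, F-γ}: total 62.
Compare {F-α, F-γ}: total 75.

55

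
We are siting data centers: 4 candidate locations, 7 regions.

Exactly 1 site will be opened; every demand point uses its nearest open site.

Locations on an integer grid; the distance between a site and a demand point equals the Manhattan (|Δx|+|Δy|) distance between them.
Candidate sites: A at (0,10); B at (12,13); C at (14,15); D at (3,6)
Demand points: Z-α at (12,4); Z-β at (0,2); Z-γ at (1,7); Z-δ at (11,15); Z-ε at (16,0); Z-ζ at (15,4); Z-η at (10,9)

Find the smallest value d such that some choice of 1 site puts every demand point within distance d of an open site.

Open {D}.
  Farthest demand point is Z-ε at distance 19 (to D); all others are ≤ 19.
With {B} the worst case is 23.
With {A} the worst case is 26.
No size-1 selection achieves below 19.

19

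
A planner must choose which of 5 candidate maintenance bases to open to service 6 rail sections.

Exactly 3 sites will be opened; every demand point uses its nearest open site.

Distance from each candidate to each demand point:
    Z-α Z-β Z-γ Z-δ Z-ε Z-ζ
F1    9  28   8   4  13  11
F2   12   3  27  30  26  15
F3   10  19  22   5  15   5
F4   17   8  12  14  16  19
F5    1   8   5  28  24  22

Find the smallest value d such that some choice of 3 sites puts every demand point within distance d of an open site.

13

Open {F1, F2, F3}.
  Farthest demand point is Z-ε at distance 13 (to F1); all others are ≤ 13.
With {F1, F2, F4} the worst case is 13.
With {F1, F2, F5} the worst case is 13.
No size-3 selection achieves below 13.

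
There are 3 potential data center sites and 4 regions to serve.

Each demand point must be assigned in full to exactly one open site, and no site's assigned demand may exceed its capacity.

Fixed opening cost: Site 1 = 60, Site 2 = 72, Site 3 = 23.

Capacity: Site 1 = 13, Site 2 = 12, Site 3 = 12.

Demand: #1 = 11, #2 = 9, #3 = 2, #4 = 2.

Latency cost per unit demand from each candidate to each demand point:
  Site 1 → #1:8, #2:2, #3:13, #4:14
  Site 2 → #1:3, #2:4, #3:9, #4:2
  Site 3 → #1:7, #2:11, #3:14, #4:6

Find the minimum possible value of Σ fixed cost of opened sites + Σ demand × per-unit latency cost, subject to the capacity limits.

Open {Site 1, Site 3}; cheapest assignment that respects the capacities:
  Site 1 (cap 13, load 13): #2, #3, #4 — cost 9×2 + 2×13 + 2×14 = 72
  Site 3 (cap 12, load 11): #1 — cost 11×7 = 77
  Shipping 149, fixed 83 → total 232.
  Any other capacity-feasible assignment to {Site 1, Site 3} ships for at least 149.
Compare {Site 1, Site 2}: its best feasible assignment gives total 237.
Compare {Site 1, Site 2, Site 3}: its best feasible assignment gives total 244.
Every other set of open sites that can feasibly serve all demand totals ≥ 237 even under its best assignment. Minimum: 232.

232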